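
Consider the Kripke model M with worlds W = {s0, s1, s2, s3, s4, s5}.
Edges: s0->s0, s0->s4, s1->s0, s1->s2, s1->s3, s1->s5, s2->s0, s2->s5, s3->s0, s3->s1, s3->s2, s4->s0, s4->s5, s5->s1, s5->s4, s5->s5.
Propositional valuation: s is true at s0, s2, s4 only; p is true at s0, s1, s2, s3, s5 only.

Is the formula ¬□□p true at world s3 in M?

Yes

At s3: □□p is false, so ¬□□p is true.
  At s3: □□p requires □p at every successor {s0, s1, s2}.
    □p fails at s0, so □□p is false at s3.
      At s0: □p requires p at every successor {s0, s4}.
        p fails at s4, so □p is false at s0.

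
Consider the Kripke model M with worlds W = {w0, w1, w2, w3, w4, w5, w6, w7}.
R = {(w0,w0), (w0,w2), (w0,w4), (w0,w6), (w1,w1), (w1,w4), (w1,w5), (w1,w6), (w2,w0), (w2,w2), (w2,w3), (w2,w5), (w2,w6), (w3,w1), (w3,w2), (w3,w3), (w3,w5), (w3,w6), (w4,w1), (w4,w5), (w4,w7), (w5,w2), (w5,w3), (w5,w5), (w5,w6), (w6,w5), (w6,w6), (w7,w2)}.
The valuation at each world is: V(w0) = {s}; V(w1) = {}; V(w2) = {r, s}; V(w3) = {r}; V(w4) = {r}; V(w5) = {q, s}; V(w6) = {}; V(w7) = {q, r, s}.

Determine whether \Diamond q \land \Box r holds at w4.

No

Recall that \Box ψ holds at a world iff ψ holds at every accessible world, and \Diamond ψ holds iff ψ holds at some accessible world.
At w4: \Diamond q is true, \Box r is false, so \Diamond q \land \Box r is false.
  At w4: \Diamond q requires q at some successor in {w1, w5, w7}.
    q holds at w5, so \Diamond q is true at w4.
  At w4: \Box r requires r at every successor {w1, w5, w7}.
    r fails at w1, so \Box r is false at w4.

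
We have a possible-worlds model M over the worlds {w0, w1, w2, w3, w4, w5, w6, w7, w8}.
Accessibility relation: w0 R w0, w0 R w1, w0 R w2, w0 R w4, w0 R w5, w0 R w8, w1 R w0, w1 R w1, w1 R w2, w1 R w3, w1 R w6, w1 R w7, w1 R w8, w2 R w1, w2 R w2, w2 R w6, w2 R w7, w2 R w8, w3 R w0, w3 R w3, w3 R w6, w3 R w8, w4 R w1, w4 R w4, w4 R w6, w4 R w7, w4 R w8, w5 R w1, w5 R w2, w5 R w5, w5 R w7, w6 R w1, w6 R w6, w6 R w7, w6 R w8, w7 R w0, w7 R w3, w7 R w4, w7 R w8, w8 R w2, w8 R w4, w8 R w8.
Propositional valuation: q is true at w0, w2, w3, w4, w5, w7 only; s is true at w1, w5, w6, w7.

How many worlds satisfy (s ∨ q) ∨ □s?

8

Let φ = (s ∨ q) ∨ □s. Evaluate φ at each world:
  w0 (successors {w0, w1, w2, w4, w5, w8}): φ is true.
  w1 (successors {w0, w1, w2, w3, w6, w7, w8}): φ is true.
  w2 (successors {w1, w2, w6, w7, w8}): φ is true.
  w3 (successors {w0, w3, w6, w8}): φ is true.
  w4 (successors {w1, w4, w6, w7, w8}): φ is true.
  w5 (successors {w1, w2, w5, w7}): φ is true.
  w6 (successors {w1, w6, w7, w8}): φ is true.
  w7 (successors {w0, w3, w4, w8}): φ is true.
  w8 (successors {w2, w4, w8}): φ is false.
For instance, at w2:
  At w2: s ∨ q is true, □s is false, so (s ∨ q) ∨ □s is true.
    At w2: □s requires s at every successor {w1, w2, w6, w7, w8}.
      s fails at w2, so □s is false at w2.
Satisfying worlds: {w0, w1, w2, w3, w4, w5, w6, w7}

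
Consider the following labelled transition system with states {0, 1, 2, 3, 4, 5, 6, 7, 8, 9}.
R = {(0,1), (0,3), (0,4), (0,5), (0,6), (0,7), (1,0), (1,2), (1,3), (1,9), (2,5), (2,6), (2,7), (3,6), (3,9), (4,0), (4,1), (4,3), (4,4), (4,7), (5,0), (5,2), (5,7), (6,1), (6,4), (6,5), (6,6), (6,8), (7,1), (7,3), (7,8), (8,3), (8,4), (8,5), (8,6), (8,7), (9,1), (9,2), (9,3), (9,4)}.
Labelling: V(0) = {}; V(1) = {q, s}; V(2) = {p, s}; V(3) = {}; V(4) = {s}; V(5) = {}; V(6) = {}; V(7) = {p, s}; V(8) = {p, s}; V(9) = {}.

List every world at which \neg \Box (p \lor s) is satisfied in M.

0, 1, 2, 3, 4, 5, 6, 7, 8, 9

Recall that \Box ψ holds at a world iff ψ holds at every accessible world, and \Diamond ψ holds iff ψ holds at some accessible world.
Let φ = \neg \Box (p \lor s). Evaluate φ at each world:
  0 (successors {1, 3, 4, 5, 6, 7}): φ is true.
  1 (successors {0, 2, 3, 9}): φ is true.
  2 (successors {5, 6, 7}): φ is true.
  3 (successors {6, 9}): φ is true.
  4 (successors {0, 1, 3, 4, 7}): φ is true.
  5 (successors {0, 2, 7}): φ is true.
  6 (successors {1, 4, 5, 6, 8}): φ is true.
  7 (successors {1, 3, 8}): φ is true.
  8 (successors {3, 4, 5, 6, 7}): φ is true.
  9 (successors {1, 2, 3, 4}): φ is true.
For instance, at 9:
  At 9: \Box (p \lor s) is false, so \neg \Box (p \lor s) is true.
    At 9: \Box (p \lor s) requires p \lor s at every successor {1, 2, 3, 4}.
      p \lor s fails at 3, so \Box (p \lor s) is false at 9.
Satisfying worlds: {0, 1, 2, 3, 4, 5, 6, 7, 8, 9}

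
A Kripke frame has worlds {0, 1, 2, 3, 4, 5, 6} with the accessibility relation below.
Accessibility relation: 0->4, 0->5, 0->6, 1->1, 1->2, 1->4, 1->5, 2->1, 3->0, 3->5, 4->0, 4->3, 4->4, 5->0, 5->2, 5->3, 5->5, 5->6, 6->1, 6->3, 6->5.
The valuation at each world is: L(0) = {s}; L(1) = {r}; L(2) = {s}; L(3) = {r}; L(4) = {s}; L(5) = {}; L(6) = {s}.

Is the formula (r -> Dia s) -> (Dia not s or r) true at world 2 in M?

Recall that Dia ψ holds at a world iff ψ holds at some accessible world.
At 2: r -> Dia s is true, Dia not s or r is true, so (r -> Dia s) -> (Dia not s or r) is true.
  At 2: r is false, Dia s is false, so r -> Dia s is true.
    At 2: Dia s requires s at some successor in {1}.
      At 1: s is false.
    So Dia s is false at 2.
  At 2: Dia not s is true, r is false, so Dia not s or r is true.
    At 2: Dia not s requires not s at some successor in {1}.
      not s holds at 1, so Dia not s is true at 2.

Yes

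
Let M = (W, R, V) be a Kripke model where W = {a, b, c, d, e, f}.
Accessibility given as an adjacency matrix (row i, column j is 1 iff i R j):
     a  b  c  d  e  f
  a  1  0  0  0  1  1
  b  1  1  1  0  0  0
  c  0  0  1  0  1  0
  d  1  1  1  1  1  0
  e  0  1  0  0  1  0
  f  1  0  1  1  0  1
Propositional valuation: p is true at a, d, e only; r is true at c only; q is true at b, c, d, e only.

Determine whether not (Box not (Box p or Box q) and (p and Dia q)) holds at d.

Yes

Recall that Box ψ holds at a world iff ψ holds at every accessible world, and Dia ψ holds iff ψ holds at some accessible world.
At d: Box not (Box p or Box q) and (p and Dia q) is false, so not (Box not (Box p or Box q) and (p and Dia q)) is true.
  At d: Box not (Box p or Box q) is false, p and Dia q is true, so Box not (Box p or Box q) and (p and Dia q) is false.
    At d: Box not (Box p or Box q) requires not (Box p or Box q) at every successor {a, b, c, d, e}.
      not (Box p or Box q) fails at c, so Box not (Box p or Box q) is false at d.
    At d: p is true, Dia q is true, so p and Dia q is true.
      At d: Dia q requires q at some successor in {a, b, c, d, e}.
        q holds at b, so Dia q is true at d.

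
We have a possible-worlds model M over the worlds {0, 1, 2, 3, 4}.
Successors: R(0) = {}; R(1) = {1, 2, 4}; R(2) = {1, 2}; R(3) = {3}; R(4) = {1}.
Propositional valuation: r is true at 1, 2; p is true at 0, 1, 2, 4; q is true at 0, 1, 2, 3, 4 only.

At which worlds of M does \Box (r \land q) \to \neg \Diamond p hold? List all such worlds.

0, 1, 3

Let φ = \Box (r \land q) \to \neg \Diamond p. Evaluate φ at each world:
  0 (successors ∅): φ is true.
  1 (successors {1, 2, 4}): φ is true.
  2 (successors {1, 2}): φ is false.
  3 (successors {3}): φ is true.
  4 (successors {1}): φ is false.
For instance, at 4:
  At 4: \Box (r \land q) is true, \neg \Diamond p is false, so \Box (r \land q) \to \neg \Diamond p is false.
    At 4: \Box (r \land q) requires r \land q at every successor {1}.
      At 1: r \land q is true.
    So \Box (r \land q) is true at 4.
    At 4: \Diamond p is true, so \neg \Diamond p is false.
      At 4: \Diamond p requires p at some successor in {1}.
        p holds at 1, so \Diamond p is true at 4.
Satisfying worlds: {0, 1, 3}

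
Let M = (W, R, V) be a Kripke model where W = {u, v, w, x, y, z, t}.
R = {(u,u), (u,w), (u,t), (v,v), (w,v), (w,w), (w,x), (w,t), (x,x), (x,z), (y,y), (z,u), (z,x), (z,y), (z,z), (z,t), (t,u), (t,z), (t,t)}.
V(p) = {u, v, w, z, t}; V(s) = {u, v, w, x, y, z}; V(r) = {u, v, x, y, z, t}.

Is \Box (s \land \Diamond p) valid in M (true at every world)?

Let φ = \Box (s \land \Diamond p). Evaluate φ at each world:
  u (successors {u, w, t}): φ is false.
  v (successors {v}): φ is true.
  w (successors {v, w, x, t}): φ is false.
  x (successors {x, z}): φ is true.
  y (successors {y}): φ is false.
  z (successors {u, x, y, z, t}): φ is false.
  t (successors {u, z, t}): φ is false.
Detail at u (counterexample):
  At u: \Box (s \land \Diamond p) requires s \land \Diamond p at every successor {u, w, t}.
    s \land \Diamond p fails at t, so \Box (s \land \Diamond p) is false at u.
      At t: s is false, \Diamond p is true, so s \land \Diamond p is false.

No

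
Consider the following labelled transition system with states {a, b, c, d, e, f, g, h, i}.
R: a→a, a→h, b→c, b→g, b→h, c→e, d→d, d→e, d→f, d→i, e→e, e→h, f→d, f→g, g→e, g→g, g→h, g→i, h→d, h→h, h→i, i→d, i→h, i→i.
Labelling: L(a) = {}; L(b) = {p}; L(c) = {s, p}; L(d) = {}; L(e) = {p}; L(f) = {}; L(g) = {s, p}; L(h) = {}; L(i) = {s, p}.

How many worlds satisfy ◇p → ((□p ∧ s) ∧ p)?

2

Let φ = ◇p → ((□p ∧ s) ∧ p). Evaluate φ at each world:
  a (successors {a, h}): φ is true.
  b (successors {c, g, h}): φ is false.
  c (successors {e}): φ is true.
  d (successors {d, e, f, i}): φ is false.
  e (successors {e, h}): φ is false.
  f (successors {d, g}): φ is false.
  g (successors {e, g, h, i}): φ is false.
  h (successors {d, h, i}): φ is false.
  i (successors {d, h, i}): φ is false.
For instance, at h:
  At h: ◇p is true, (□p ∧ s) ∧ p is false, so ◇p → ((□p ∧ s) ∧ p) is false.
    At h: ◇p requires p at some successor in {d, h, i}.
      p holds at i, so ◇p is true at h.
    At h: □p ∧ s is false, p is false, so (□p ∧ s) ∧ p is false.
      At h: □p is false, s is false, so □p ∧ s is false.
Satisfying worlds: {a, c}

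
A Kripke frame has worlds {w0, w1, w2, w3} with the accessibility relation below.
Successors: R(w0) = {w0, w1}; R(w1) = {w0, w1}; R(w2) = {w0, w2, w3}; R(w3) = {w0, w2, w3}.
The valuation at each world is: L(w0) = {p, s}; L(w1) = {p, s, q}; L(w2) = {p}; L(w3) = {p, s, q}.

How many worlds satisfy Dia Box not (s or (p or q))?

0

Recall that Box ψ holds at a world iff ψ holds at every accessible world, and Dia ψ holds iff ψ holds at some accessible world.
Let φ = Dia Box not (s or (p or q)). Evaluate φ at each world:
  w0 (successors {w0, w1}): φ is false.
  w1 (successors {w0, w1}): φ is false.
  w2 (successors {w0, w2, w3}): φ is false.
  w3 (successors {w0, w2, w3}): φ is false.
For instance, at w2:
  At w2: Dia Box not (s or (p or q)) requires Box not (s or (p or q)) at some successor in {w0, w2, w3}.
    At w0: Box not (s or (p or q)) is false.
    At w2: Box not (s or (p or q)) is false.
    At w3: Box not (s or (p or q)) is false.
  So Dia Box not (s or (p or q)) is false at w2.
Satisfying worlds: none.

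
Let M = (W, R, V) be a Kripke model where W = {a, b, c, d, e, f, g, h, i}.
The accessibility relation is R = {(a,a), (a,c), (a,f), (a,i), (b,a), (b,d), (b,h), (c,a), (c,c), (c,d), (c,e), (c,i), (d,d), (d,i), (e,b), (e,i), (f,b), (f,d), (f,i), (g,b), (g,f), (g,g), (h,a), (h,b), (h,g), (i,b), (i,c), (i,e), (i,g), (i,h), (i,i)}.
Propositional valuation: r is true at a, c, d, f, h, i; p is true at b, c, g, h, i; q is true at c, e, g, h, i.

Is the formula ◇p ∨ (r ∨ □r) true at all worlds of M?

Let φ = ◇p ∨ (r ∨ □r). Evaluate φ at each world:
  a (successors {a, c, f, i}): φ is true.
  b (successors {a, d, h}): φ is true.
  c (successors {a, c, d, e, i}): φ is true.
  d (successors {d, i}): φ is true.
  e (successors {b, i}): φ is true.
  f (successors {b, d, i}): φ is true.
  g (successors {b, f, g}): φ is true.
  h (successors {a, b, g}): φ is true.
  i (successors {b, c, e, g, h, i}): φ is true.
For instance, at h:
  At h: ◇p is true, r ∨ □r is true, so ◇p ∨ (r ∨ □r) is true.
    At h: ◇p requires p at some successor in {a, b, g}.
      p holds at b, so ◇p is true at h.
    At h: r is true, □r is false, so r ∨ □r is true.
      At h: □r requires r at every successor {a, b, g}.
        r fails at b, so □r is false at h.

Yes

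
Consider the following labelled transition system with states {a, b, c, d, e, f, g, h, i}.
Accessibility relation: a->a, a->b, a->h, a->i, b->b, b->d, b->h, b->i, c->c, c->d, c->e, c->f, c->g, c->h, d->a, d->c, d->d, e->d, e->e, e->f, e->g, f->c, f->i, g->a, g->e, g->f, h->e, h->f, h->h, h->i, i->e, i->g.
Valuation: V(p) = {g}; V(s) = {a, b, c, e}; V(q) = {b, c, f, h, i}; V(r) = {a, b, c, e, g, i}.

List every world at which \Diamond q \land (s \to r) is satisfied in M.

a, b, c, d, e, f, g, h

Let φ = \Diamond q \land (s \to r). Evaluate φ at each world:
  a (successors {a, b, h, i}): φ is true.
  b (successors {b, d, h, i}): φ is true.
  c (successors {c, d, e, f, g, h}): φ is true.
  d (successors {a, c, d}): φ is true.
  e (successors {d, e, f, g}): φ is true.
  f (successors {c, i}): φ is true.
  g (successors {a, e, f}): φ is true.
  h (successors {e, f, h, i}): φ is true.
  i (successors {e, g}): φ is false.
For instance, at f:
  At f: \Diamond q is true, s \to r is true, so \Diamond q \land (s \to r) is true.
    At f: \Diamond q requires q at some successor in {c, i}.
      q holds at c, so \Diamond q is true at f.
Satisfying worlds: {a, b, c, d, e, f, g, h}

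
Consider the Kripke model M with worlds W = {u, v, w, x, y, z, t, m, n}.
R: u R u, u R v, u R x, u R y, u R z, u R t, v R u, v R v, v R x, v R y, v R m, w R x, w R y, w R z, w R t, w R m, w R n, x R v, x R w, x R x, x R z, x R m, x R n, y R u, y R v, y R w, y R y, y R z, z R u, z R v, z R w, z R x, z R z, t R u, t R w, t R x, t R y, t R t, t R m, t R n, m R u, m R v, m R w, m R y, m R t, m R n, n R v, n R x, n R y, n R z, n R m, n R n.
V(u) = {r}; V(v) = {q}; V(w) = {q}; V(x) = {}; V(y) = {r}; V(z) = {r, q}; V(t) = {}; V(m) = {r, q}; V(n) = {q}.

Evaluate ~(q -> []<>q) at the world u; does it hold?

No

At u: q -> []<>q is true, so ~(q -> []<>q) is false.
  At u: q is false, []<>q is true, so q -> []<>q is true.
    At u: []<>q requires <>q at every successor {u, v, x, y, z, t}.
      At u: <>q is true.
      At v: <>q is true.
      At x: <>q is true.
      At y: <>q is true.
      At z: <>q is true.
      At t: <>q is true.
    So []<>q is true at u.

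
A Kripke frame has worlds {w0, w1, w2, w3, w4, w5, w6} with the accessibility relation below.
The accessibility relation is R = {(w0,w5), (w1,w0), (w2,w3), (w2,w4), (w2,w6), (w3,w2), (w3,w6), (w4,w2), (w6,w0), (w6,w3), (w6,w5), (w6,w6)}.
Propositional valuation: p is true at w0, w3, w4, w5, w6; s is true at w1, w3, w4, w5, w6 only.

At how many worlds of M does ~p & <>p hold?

2

Let φ = ~p & <>p. Evaluate φ at each world:
  w0 (successors {w5}): φ is false.
  w1 (successors {w0}): φ is true.
  w2 (successors {w3, w4, w6}): φ is true.
  w3 (successors {w2, w6}): φ is false.
  w4 (successors {w2}): φ is false.
  w5 (successors ∅): φ is false.
  w6 (successors {w0, w3, w5, w6}): φ is false.
For instance, at w1:
  At w1: ~p is true, <>p is true, so ~p & <>p is true.
    At w1: <>p requires p at some successor in {w0}.
      p holds at w0, so <>p is true at w1.
Satisfying worlds: {w1, w2}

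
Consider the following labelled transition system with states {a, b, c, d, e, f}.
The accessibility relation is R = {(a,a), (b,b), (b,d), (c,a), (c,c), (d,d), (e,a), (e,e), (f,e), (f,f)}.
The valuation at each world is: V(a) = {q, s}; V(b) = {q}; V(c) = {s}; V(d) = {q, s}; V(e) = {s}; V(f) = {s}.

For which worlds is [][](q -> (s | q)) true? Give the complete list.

Recall that []ψ holds at a world iff ψ holds at every accessible world, and <>ψ holds iff ψ holds at some accessible world.
Let φ = [][](q -> (s | q)). Evaluate φ at each world:
  a (successors {a}): φ is true.
  b (successors {b, d}): φ is true.
  c (successors {a, c}): φ is true.
  d (successors {d}): φ is true.
  e (successors {a, e}): φ is true.
  f (successors {e, f}): φ is true.
For instance, at d:
  At d: [][](q -> (s | q)) requires [](q -> (s | q)) at every successor {d}.
      At d: [](q -> (s | q)) requires q -> (s | q) at every successor {d}.
        At d: q -> (s | q) is true.
      So [](q -> (s | q)) is true at d.
  So [][](q -> (s | q)) is true at d.
Satisfying worlds: {a, b, c, d, e, f}

a, b, c, d, e, f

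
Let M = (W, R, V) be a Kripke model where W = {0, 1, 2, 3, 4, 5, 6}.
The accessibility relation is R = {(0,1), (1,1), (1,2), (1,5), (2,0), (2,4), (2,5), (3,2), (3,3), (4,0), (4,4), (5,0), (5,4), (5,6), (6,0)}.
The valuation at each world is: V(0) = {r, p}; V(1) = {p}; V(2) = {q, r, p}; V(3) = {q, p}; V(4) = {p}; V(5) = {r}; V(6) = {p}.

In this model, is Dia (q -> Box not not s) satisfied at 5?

At 5: Dia (q -> Box not not s) requires q -> Box not not s at some successor in {0, 4, 6}.
  q -> Box not not s holds at 0, so Dia (q -> Box not not s) is true at 5.
    At 0: q is false, Box not not s is false, so q -> Box not not s is true.
      At 0: Box not not s requires not not s at every successor {1}.
        not not s fails at 1, so Box not not s is false at 0.

Yes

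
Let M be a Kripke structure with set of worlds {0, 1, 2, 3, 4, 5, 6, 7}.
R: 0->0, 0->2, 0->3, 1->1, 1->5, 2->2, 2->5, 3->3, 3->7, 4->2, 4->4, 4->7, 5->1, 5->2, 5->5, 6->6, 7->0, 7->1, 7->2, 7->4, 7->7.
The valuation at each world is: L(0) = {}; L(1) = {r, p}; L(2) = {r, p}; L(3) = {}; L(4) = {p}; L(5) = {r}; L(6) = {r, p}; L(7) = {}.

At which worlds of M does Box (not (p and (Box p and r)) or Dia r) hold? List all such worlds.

Recall that Box ψ holds at a world iff ψ holds at every accessible world, and Dia ψ holds iff ψ holds at some accessible world.
Let φ = Box (not (p and (Box p and r)) or Dia r). Evaluate φ at each world:
  0 (successors {0, 2, 3}): φ is true.
  1 (successors {1, 5}): φ is true.
  2 (successors {2, 5}): φ is true.
  3 (successors {3, 7}): φ is true.
  4 (successors {2, 4, 7}): φ is true.
  5 (successors {1, 2, 5}): φ is true.
  6 (successors {6}): φ is true.
  7 (successors {0, 1, 2, 4, 7}): φ is true.
For instance, at 5:
  At 5: Box (not (p and (Box p and r)) or Dia r) requires not (p and (Box p and r)) or Dia r at every successor {1, 2, 5}.
      At 1: not (p and (Box p and r)) is true, Dia r is true, so not (p and (Box p and r)) or Dia r is true.
      At 2: not (p and (Box p and r)) is true, Dia r is true, so not (p and (Box p and r)) or Dia r is true.
      At 5: not (p and (Box p and r)) is true, Dia r is true, so not (p and (Box p and r)) or Dia r is true.
  So Box (not (p and (Box p and r)) or Dia r) is true at 5.
Satisfying worlds: {0, 1, 2, 3, 4, 5, 6, 7}

0, 1, 2, 3, 4, 5, 6, 7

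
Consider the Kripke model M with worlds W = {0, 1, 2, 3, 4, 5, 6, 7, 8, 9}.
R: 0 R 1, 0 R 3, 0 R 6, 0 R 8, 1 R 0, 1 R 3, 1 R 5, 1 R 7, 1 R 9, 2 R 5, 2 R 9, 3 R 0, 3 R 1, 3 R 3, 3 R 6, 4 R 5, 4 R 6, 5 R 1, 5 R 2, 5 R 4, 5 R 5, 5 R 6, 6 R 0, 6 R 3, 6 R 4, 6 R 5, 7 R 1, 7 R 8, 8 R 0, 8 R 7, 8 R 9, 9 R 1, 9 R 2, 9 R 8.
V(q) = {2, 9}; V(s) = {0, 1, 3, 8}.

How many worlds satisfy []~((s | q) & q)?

Let φ = []~((s | q) & q). Evaluate φ at each world:
  0 (successors {1, 3, 6, 8}): φ is true.
  1 (successors {0, 3, 5, 7, 9}): φ is false.
  2 (successors {5, 9}): φ is false.
  3 (successors {0, 1, 3, 6}): φ is true.
  4 (successors {5, 6}): φ is true.
  5 (successors {1, 2, 4, 5, 6}): φ is false.
  6 (successors {0, 3, 4, 5}): φ is true.
  7 (successors {1, 8}): φ is true.
  8 (successors {0, 7, 9}): φ is false.
  9 (successors {1, 2, 8}): φ is false.
For instance, at 1:
  At 1: []~((s | q) & q) requires ~((s | q) & q) at every successor {0, 3, 5, 7, 9}.
    ~((s | q) & q) fails at 9, so []~((s | q) & q) is false at 1.
Satisfying worlds: {0, 3, 4, 6, 7}

5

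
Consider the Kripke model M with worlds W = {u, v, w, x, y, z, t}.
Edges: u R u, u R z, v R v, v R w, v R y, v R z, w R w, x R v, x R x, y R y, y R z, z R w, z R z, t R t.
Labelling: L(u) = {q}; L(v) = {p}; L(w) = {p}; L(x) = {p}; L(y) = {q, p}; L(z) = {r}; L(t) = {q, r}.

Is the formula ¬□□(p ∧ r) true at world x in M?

Yes

At x: □□(p ∧ r) is false, so ¬□□(p ∧ r) is true.
  At x: □□(p ∧ r) requires □(p ∧ r) at every successor {v, x}.
    □(p ∧ r) fails at v, so □□(p ∧ r) is false at x.
      At v: □(p ∧ r) requires p ∧ r at every successor {v, w, y, z}.
        p ∧ r fails at v, so □(p ∧ r) is false at v.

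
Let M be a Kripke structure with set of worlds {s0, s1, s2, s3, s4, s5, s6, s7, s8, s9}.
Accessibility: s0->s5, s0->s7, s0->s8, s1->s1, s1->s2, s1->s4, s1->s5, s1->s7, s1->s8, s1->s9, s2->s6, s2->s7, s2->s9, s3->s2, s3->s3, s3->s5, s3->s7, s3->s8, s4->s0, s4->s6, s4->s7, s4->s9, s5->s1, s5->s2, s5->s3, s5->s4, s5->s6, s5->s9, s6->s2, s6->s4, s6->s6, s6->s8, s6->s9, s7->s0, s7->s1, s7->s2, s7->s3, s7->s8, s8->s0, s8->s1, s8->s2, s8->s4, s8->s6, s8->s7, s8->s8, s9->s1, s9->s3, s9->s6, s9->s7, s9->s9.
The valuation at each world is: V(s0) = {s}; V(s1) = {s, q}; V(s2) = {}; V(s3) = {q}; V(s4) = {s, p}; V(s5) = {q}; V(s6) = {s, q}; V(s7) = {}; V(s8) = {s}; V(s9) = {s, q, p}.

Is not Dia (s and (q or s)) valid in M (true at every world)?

No

Let φ = not Dia (s and (q or s)). Evaluate φ at each world:
  s0 (successors {s5, s7, s8}): φ is false.
  s1 (successors {s1, s2, s4, s5, s7, s8, s9}): φ is false.
  s2 (successors {s6, s7, s9}): φ is false.
  s3 (successors {s2, s3, s5, s7, s8}): φ is false.
  s4 (successors {s0, s6, s7, s9}): φ is false.
  s5 (successors {s1, s2, s3, s4, s6, s9}): φ is false.
  s6 (successors {s2, s4, s6, s8, s9}): φ is false.
  s7 (successors {s0, s1, s2, s3, s8}): φ is false.
  s8 (successors {s0, s1, s2, s4, s6, s7, s8}): φ is false.
  s9 (successors {s1, s3, s6, s7, s9}): φ is false.
Detail at s0 (counterexample):
  At s0: Dia (s and (q or s)) is true, so not Dia (s and (q or s)) is false.
    At s0: Dia (s and (q or s)) requires s and (q or s) at some successor in {s5, s7, s8}.
      s and (q or s) holds at s8, so Dia (s and (q or s)) is true at s0.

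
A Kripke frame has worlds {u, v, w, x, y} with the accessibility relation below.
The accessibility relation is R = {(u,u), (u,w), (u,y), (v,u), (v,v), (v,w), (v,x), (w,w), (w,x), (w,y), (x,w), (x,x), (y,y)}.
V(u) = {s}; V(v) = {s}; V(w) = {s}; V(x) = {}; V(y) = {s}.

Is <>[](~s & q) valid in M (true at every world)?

No

Let φ = <>[](~s & q). Evaluate φ at each world:
  u (successors {u, w, y}): φ is false.
  v (successors {u, v, w, x}): φ is false.
  w (successors {w, x, y}): φ is false.
  x (successors {w, x}): φ is false.
  y (successors {y}): φ is false.
Detail at u (counterexample):
  At u: <>[](~s & q) requires [](~s & q) at some successor in {u, w, y}.
    At u: [](~s & q) is false.
    At w: [](~s & q) is false.
    At y: [](~s & q) is false.
  So <>[](~s & q) is false at u.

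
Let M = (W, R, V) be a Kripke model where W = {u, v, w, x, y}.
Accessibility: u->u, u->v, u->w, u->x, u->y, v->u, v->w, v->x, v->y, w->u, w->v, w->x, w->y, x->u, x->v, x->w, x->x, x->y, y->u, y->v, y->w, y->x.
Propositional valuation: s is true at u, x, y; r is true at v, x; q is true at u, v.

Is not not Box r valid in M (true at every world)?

No

Let φ = not not Box r. Evaluate φ at each world:
  u (successors {u, v, w, x, y}): φ is false.
  v (successors {u, w, x, y}): φ is false.
  w (successors {u, v, x, y}): φ is false.
  x (successors {u, v, w, x, y}): φ is false.
  y (successors {u, v, w, x}): φ is false.
Detail at u (counterexample):
  At u: not Box r is true, so not not Box r is false.
    At u: Box r is false, so not Box r is true.
      At u: Box r requires r at every successor {u, v, w, x, y}.
        r fails at u, so Box r is false at u.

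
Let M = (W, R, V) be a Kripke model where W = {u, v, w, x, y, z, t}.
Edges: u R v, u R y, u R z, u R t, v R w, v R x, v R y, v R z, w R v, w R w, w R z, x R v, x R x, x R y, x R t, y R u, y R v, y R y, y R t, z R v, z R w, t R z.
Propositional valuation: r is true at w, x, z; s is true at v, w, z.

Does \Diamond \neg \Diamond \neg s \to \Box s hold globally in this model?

Let φ = \Diamond \neg \Diamond \neg s \to \Box s. Evaluate φ at each world:
  u (successors {v, y, z, t}): φ is false.
  v (successors {w, x, y, z}): φ is false.
  w (successors {v, w, z}): φ is true.
  x (successors {v, x, y, t}): φ is false.
  y (successors {u, v, y, t}): φ is false.
  z (successors {v, w}): φ is true.
  t (successors {z}): φ is true.
Detail at u (counterexample):
  At u: \Diamond \neg \Diamond \neg s is true, \Box s is false, so \Diamond \neg \Diamond \neg s \to \Box s is false.
    At u: \Diamond \neg \Diamond \neg s requires \neg \Diamond \neg s at some successor in {v, y, z, t}.
      \neg \Diamond \neg s holds at z, so \Diamond \neg \Diamond \neg s is true at u.
    At u: \Box s requires s at every successor {v, y, z, t}.
      s fails at y, so \Box s is false at u.

No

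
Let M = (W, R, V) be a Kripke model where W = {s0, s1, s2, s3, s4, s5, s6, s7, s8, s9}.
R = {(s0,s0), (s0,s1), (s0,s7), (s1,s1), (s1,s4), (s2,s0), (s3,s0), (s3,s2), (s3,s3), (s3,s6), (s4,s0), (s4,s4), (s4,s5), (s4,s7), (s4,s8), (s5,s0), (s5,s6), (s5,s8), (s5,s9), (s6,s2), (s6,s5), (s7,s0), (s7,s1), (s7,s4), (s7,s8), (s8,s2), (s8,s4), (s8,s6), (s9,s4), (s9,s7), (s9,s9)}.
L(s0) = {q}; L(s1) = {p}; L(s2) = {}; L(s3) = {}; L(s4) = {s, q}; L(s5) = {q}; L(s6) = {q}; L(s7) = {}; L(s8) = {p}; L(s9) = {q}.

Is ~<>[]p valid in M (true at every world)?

Recall that []ψ holds at a world iff ψ holds at every accessible world, and <>ψ holds iff ψ holds at some accessible world.
Let φ = ~<>[]p. Evaluate φ at each world:
  s0 (successors {s0, s1, s7}): φ is true.
  s1 (successors {s1, s4}): φ is true.
  s2 (successors {s0}): φ is true.
  s3 (successors {s0, s2, s3, s6}): φ is true.
  s4 (successors {s0, s4, s5, s7, s8}): φ is true.
  s5 (successors {s0, s6, s8, s9}): φ is true.
  s6 (successors {s2, s5}): φ is true.
  s7 (successors {s0, s1, s4, s8}): φ is true.
  s8 (successors {s2, s4, s6}): φ is true.
  s9 (successors {s4, s7, s9}): φ is true.
For instance, at s1:
  At s1: <>[]p is false, so ~<>[]p is true.
    At s1: <>[]p requires []p at some successor in {s1, s4}.
      At s1: []p is false.
      At s4: []p is false.
    So <>[]p is false at s1.

Yes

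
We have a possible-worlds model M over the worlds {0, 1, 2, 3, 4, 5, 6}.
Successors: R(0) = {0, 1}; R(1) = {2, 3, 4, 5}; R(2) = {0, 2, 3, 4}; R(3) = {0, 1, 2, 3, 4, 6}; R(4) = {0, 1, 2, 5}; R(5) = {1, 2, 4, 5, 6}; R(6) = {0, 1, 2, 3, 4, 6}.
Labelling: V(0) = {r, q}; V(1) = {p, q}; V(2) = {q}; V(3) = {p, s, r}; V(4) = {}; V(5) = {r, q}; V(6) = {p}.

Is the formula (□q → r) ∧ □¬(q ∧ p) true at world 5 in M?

No

At 5: □q → r is true, □¬(q ∧ p) is false, so (□q → r) ∧ □¬(q ∧ p) is false.
  At 5: □q is false, r is true, so □q → r is true.
    At 5: □q requires q at every successor {1, 2, 4, 5, 6}.
      q fails at 4, so □q is false at 5.
  At 5: □¬(q ∧ p) requires ¬(q ∧ p) at every successor {1, 2, 4, 5, 6}.
    ¬(q ∧ p) fails at 1, so □¬(q ∧ p) is false at 5.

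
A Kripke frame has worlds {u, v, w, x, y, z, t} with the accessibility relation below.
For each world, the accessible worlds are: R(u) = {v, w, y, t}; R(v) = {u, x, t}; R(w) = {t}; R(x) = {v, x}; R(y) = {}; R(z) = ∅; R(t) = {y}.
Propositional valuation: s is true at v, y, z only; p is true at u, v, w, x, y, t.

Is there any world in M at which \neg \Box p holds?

Recall that \Box ψ holds at a world iff ψ holds at every accessible world, and \Diamond ψ holds iff ψ holds at some accessible world.
Let φ = \neg \Box p. Evaluate φ at each world:
  u (successors {v, w, y, t}): φ is false.
  v (successors {u, x, t}): φ is false.
  w (successors {t}): φ is false.
  x (successors {v, x}): φ is false.
  y (successors ∅): φ is false.
  z (successors ∅): φ is false.
  t (successors {y}): φ is false.
For instance, at x:
  At x: \Box p is true, so \neg \Box p is false.
    At x: \Box p requires p at every successor {v, x}.
      At v: p is true.
      At x: p is true.
    So \Box p is true at x.

No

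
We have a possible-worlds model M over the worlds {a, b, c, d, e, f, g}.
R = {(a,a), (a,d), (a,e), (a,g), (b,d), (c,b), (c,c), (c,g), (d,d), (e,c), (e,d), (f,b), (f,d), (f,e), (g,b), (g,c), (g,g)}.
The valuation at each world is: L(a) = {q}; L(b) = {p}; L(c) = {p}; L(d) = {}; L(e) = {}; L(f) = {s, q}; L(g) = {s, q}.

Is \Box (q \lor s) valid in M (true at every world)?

No

Let φ = \Box (q \lor s). Evaluate φ at each world:
  a (successors {a, d, e, g}): φ is false.
  b (successors {d}): φ is false.
  c (successors {b, c, g}): φ is false.
  d (successors {d}): φ is false.
  e (successors {c, d}): φ is false.
  f (successors {b, d, e}): φ is false.
  g (successors {b, c, g}): φ is false.
Detail at a (counterexample):
  At a: \Box (q \lor s) requires q \lor s at every successor {a, d, e, g}.
    q \lor s fails at d, so \Box (q \lor s) is false at a.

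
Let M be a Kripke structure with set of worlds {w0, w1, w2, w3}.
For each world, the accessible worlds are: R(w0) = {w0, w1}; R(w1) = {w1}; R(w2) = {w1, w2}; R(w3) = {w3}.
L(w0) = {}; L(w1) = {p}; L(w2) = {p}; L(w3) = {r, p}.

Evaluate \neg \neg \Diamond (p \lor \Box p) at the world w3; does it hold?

Recall that \Box ψ holds at a world iff ψ holds at every accessible world, and \Diamond ψ holds iff ψ holds at some accessible world.
At w3: \neg \Diamond (p \lor \Box p) is false, so \neg \neg \Diamond (p \lor \Box p) is true.
  At w3: \Diamond (p \lor \Box p) is true, so \neg \Diamond (p \lor \Box p) is false.
    At w3: \Diamond (p \lor \Box p) requires p \lor \Box p at some successor in {w3}.
      p \lor \Box p holds at w3, so \Diamond (p \lor \Box p) is true at w3.

Yes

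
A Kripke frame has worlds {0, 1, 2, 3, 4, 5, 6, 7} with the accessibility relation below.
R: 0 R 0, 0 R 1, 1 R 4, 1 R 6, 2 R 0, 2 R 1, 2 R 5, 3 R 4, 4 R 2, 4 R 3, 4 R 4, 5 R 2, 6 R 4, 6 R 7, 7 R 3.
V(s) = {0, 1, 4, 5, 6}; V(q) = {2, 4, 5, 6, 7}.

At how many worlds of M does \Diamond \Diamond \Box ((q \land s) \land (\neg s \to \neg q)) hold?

Let φ = \Diamond \Diamond \Box ((q \land s) \land (\neg s \to \neg q)). Evaluate φ at each world:
  0 (successors {0, 1}): φ is true.
  1 (successors {4, 6}): φ is true.
  2 (successors {0, 1, 5}): φ is true.
  3 (successors {4}): φ is true.
  4 (successors {2, 3, 4}): φ is true.
  5 (successors {2}): φ is true.
  6 (successors {4, 7}): φ is true.
  7 (successors {3}): φ is false.
For instance, at 4:
  At 4: \Diamond \Diamond \Box ((q \land s) \land (\neg s \to \neg q)) requires \Diamond \Box ((q \land s) \land (\neg s \to \neg q)) at some successor in {2, 3, 4}.
    \Diamond \Box ((q \land s) \land (\neg s \to \neg q)) holds at 2, so \Diamond \Diamond \Box ((q \land s) \land (\neg s \to \neg q)) is true at 4.
      At 2: \Diamond \Box ((q \land s) \land (\neg s \to \neg q)) requires \Box ((q \land s) \land (\neg s \to \neg q)) at some successor in {0, 1, 5}.
        \Box ((q \land s) \land (\neg s \to \neg q)) holds at 1, so \Diamond \Box ((q \land s) \land (\neg s \to \neg q)) is true at 2.
Satisfying worlds: {0, 1, 2, 3, 4, 5, 6}

7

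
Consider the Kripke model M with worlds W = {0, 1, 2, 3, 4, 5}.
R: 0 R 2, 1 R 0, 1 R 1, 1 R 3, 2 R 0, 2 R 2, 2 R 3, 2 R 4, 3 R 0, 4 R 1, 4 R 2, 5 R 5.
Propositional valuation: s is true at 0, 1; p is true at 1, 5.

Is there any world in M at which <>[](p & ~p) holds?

No

Recall that []ψ holds at a world iff ψ holds at every accessible world, and <>ψ holds iff ψ holds at some accessible world.
Let φ = <>[](p & ~p). Evaluate φ at each world:
  0 (successors {2}): φ is false.
  1 (successors {0, 1, 3}): φ is false.
  2 (successors {0, 2, 3, 4}): φ is false.
  3 (successors {0}): φ is false.
  4 (successors {1, 2}): φ is false.
  5 (successors {5}): φ is false.
For instance, at 4:
  At 4: <>[](p & ~p) requires [](p & ~p) at some successor in {1, 2}.
    At 1: [](p & ~p) is false.
    At 2: [](p & ~p) is false.
  So <>[](p & ~p) is false at 4.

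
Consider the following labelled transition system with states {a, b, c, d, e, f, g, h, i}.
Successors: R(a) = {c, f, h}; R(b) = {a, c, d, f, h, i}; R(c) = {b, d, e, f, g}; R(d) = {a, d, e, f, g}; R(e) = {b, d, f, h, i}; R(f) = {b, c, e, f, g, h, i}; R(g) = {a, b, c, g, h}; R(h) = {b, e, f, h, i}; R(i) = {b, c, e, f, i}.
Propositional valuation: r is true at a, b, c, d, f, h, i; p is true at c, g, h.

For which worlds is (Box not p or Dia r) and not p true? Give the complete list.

Let φ = (Box not p or Dia r) and not p. Evaluate φ at each world:
  a (successors {c, f, h}): φ is true.
  b (successors {a, c, d, f, h, i}): φ is true.
  c (successors {b, d, e, f, g}): φ is false.
  d (successors {a, d, e, f, g}): φ is true.
  e (successors {b, d, f, h, i}): φ is true.
  f (successors {b, c, e, f, g, h, i}): φ is true.
  g (successors {a, b, c, g, h}): φ is false.
  h (successors {b, e, f, h, i}): φ is false.
  i (successors {b, c, e, f, i}): φ is true.
For instance, at f:
  At f: Box not p or Dia r is true, not p is true, so (Box not p or Dia r) and not p is true.
    At f: Box not p is false, Dia r is true, so Box not p or Dia r is true.
      At f: Box not p requires not p at every successor {b, c, e, f, g, h, i}.
        not p fails at c, so Box not p is false at f.
      At f: Dia r requires r at some successor in {b, c, e, f, g, h, i}.
        r holds at b, so Dia r is true at f.
Satisfying worlds: {a, b, d, e, f, i}

a, b, d, e, f, i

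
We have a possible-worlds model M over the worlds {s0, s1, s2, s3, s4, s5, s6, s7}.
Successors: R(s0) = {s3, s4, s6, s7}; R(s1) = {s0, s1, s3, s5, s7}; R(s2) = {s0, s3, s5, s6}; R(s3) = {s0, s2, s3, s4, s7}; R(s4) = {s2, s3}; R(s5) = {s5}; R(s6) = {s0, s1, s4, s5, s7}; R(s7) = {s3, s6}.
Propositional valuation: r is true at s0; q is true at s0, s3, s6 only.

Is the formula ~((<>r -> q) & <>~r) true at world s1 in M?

At s1: (<>r -> q) & <>~r is false, so ~((<>r -> q) & <>~r) is true.
  At s1: <>r -> q is false, <>~r is true, so (<>r -> q) & <>~r is false.
    At s1: <>r is true, q is false, so <>r -> q is false.
      At s1: <>r requires r at some successor in {s0, s1, s3, s5, s7}.
        r holds at s0, so <>r is true at s1.
    At s1: <>~r requires ~r at some successor in {s0, s1, s3, s5, s7}.
      ~r holds at s1, so <>~r is true at s1.

Yes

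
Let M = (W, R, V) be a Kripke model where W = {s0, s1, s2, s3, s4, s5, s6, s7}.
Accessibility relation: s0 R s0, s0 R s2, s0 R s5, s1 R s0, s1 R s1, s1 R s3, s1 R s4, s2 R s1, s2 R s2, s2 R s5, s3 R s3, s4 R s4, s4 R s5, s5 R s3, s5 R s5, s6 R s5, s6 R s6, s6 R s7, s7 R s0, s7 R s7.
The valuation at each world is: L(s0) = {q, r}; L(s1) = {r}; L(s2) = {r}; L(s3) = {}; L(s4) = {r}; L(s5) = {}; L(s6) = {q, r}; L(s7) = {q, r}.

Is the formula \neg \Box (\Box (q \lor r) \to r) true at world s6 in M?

No

At s6: \Box (\Box (q \lor r) \to r) is true, so \neg \Box (\Box (q \lor r) \to r) is false.
  At s6: \Box (\Box (q \lor r) \to r) requires \Box (q \lor r) \to r at every successor {s5, s6, s7}.
      At s5: \Box (q \lor r) is false, r is false, so \Box (q \lor r) \to r is true.
      At s6: \Box (q \lor r) is false, r is true, so \Box (q \lor r) \to r is true.
      At s7: \Box (q \lor r) is true, r is true, so \Box (q \lor r) \to r is true.
  So \Box (\Box (q \lor r) \to r) is true at s6.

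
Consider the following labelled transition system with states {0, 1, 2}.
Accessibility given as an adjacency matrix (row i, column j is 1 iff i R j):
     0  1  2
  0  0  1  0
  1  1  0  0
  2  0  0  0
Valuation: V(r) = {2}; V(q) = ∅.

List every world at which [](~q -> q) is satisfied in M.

2

Let φ = [](~q -> q). Evaluate φ at each world:
  0 (successors {1}): φ is false.
  1 (successors {0}): φ is false.
  2 (successors ∅): φ is true.
For instance, at 0:
  At 0: [](~q -> q) requires ~q -> q at every successor {1}.
    ~q -> q fails at 1, so [](~q -> q) is false at 0.
Satisfying worlds: {2}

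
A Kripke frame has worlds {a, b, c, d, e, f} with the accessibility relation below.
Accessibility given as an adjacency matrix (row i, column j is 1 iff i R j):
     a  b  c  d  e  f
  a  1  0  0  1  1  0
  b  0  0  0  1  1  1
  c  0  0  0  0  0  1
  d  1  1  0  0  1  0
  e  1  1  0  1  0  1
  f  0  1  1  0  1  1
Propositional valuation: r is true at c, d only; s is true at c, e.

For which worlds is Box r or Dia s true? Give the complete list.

Let φ = Box r or Dia s. Evaluate φ at each world:
  a (successors {a, d, e}): φ is true.
  b (successors {d, e, f}): φ is true.
  c (successors {f}): φ is false.
  d (successors {a, b, e}): φ is true.
  e (successors {a, b, d, f}): φ is false.
  f (successors {b, c, e, f}): φ is true.
For instance, at d:
  At d: Box r is false, Dia s is true, so Box r or Dia s is true.
    At d: Box r requires r at every successor {a, b, e}.
      r fails at a, so Box r is false at d.
    At d: Dia s requires s at some successor in {a, b, e}.
      s holds at e, so Dia s is true at d.
Satisfying worlds: {a, b, d, f}

a, b, d, f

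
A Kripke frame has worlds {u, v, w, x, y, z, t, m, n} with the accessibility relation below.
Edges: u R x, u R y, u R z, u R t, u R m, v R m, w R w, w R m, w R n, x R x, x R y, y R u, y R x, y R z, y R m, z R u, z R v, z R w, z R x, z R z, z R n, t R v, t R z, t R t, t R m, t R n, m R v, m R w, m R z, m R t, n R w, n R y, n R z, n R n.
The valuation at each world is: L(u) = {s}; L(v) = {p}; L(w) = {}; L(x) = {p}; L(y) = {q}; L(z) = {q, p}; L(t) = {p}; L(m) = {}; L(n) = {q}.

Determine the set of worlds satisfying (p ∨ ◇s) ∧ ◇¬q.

v, x, y, z, t

Let φ = (p ∨ ◇s) ∧ ◇¬q. Evaluate φ at each world:
  u (successors {x, y, z, t, m}): φ is false.
  v (successors {m}): φ is true.
  w (successors {w, m, n}): φ is false.
  x (successors {x, y}): φ is true.
  y (successors {u, x, z, m}): φ is true.
  z (successors {u, v, w, x, z, n}): φ is true.
  t (successors {v, z, t, m, n}): φ is true.
  m (successors {v, w, z, t}): φ is false.
  n (successors {w, y, z, n}): φ is false.
For instance, at z:
  At z: p ∨ ◇s is true, ◇¬q is true, so (p ∨ ◇s) ∧ ◇¬q is true.
    At z: p is true, ◇s is true, so p ∨ ◇s is true.
      At z: ◇s requires s at some successor in {u, v, w, x, z, n}.
        s holds at u, so ◇s is true at z.
    At z: ◇¬q requires ¬q at some successor in {u, v, w, x, z, n}.
      ¬q holds at u, so ◇¬q is true at z.
Satisfying worlds: {v, x, y, z, t}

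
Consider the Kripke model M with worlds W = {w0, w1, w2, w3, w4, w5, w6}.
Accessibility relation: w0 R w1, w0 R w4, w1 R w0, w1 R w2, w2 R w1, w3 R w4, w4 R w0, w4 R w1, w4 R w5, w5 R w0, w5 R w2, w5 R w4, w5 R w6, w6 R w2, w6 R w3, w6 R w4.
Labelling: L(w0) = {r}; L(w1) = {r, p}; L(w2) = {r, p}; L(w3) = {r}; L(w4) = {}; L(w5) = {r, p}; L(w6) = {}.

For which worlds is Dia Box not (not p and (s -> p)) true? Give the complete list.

w1, w5, w6

Let φ = Dia Box not (not p and (s -> p)). Evaluate φ at each world:
  w0 (successors {w1, w4}): φ is false.
  w1 (successors {w0, w2}): φ is true.
  w2 (successors {w1}): φ is false.
  w3 (successors {w4}): φ is false.
  w4 (successors {w0, w1, w5}): φ is false.
  w5 (successors {w0, w2, w4, w6}): φ is true.
  w6 (successors {w2, w3, w4}): φ is true.
For instance, at w6:
  At w6: Dia Box not (not p and (s -> p)) requires Box not (not p and (s -> p)) at some successor in {w2, w3, w4}.
    Box not (not p and (s -> p)) holds at w2, so Dia Box not (not p and (s -> p)) is true at w6.
      At w2: Box not (not p and (s -> p)) requires not (not p and (s -> p)) at every successor {w1}.
        At w1: not (not p and (s -> p)) is true.
      So Box not (not p and (s -> p)) is true at w2.
Satisfying worlds: {w1, w5, w6}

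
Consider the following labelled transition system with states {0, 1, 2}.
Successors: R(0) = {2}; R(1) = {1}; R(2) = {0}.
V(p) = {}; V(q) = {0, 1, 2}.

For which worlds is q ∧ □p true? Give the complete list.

Recall that □ψ holds at a world iff ψ holds at every accessible world, and ◇ψ holds iff ψ holds at some accessible world.
Let φ = q ∧ □p. Evaluate φ at each world:
  0 (successors {2}): φ is false.
  1 (successors {1}): φ is false.
  2 (successors {0}): φ is false.
For instance, at 2:
  At 2: q is true, □p is false, so q ∧ □p is false.
    At 2: □p requires p at every successor {0}.
      p fails at 0, so □p is false at 2.
Satisfying worlds: none.

none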